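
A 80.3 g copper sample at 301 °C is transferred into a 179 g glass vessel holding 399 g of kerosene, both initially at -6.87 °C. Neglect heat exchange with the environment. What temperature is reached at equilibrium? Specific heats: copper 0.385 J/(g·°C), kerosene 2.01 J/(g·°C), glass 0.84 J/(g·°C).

T_f ≈ 2.8 °C

Let T be the final temperature. ΣQ_i = 0:
80.3*0.385*(T − 301) + 399*2.01*(T − (-6.87)) + 179*0.84*(T − (-6.87)) = 0
983.27 T = 2762.9
T = 2762.9/983.27 ≈ 2.81 °C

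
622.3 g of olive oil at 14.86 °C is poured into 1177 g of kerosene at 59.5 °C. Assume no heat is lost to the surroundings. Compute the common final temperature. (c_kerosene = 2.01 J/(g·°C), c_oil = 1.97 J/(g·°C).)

|Q_kerosene| = |Q_oil|:
1177·2.01·(59.5 − T) = 622.3·1.97·(T − 14.86)
2365.8(59.5 − T) = 1225.9(T − 14.86)
3591.7 T = 158981  ⇒  T ≈ 44.26 °C

T_f ≈ 44.3 °C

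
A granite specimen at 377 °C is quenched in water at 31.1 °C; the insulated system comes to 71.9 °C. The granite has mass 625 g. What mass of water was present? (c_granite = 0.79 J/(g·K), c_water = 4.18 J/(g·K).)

|Q_granite| = |Q_water|:
625·0.79·(377 − 71.9) = m·4.18·(71.9 − 31.1)
170.54 m = 150643  ⇒  m ≈ 883.3 g

m ≈ 883 g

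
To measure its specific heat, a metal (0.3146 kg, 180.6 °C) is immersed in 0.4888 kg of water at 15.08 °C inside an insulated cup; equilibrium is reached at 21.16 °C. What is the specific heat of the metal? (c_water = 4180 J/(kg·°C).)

Taking heat into each body as positive, Σ m c ΔT = 0:
0.3146×c×(21.16 − 180.6) + 0.4888×4180×(21.16 − 15.08) = 0
-50.16 c = -12423
c = -12423/-50.16 ≈ 247.7 J/(kg·°C)

c ≈ 248 J/(kg·°C)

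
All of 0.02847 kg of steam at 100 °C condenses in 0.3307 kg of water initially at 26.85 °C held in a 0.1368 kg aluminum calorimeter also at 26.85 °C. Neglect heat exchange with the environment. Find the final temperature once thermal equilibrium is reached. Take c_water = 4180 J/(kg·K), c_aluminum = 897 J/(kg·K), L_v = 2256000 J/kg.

T_f ≈ 71.8 °C

Energy conservation, ΣQ = 0:
latent heat released on condensation: 0.02847×2256000 = 64228; condensed water 100 °C→T: 119(T − 100); water warms: 0.3307×4180×(T − 26.85) = 1382.3(T − 26.85); aluminum cup: 0.1368×897×(T − 26.85) = 122.71(T − 26.85)
1624 T = 64228 + 11900 + 40410 = 116539
T ≈ 71.76 °C — below 100 °C, confirming all the steam condensed.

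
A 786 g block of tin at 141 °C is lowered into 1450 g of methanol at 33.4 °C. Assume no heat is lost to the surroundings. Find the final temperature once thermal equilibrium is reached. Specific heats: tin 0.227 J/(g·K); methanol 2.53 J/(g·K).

T_f ≈ 38.4 °C

Energy conservation, ΣQ = 0:
786*0.227*(T − 141) + 1450*2.53*(T − 33.4) = 0
(178.42 + 3668.5) T = 178.42*141 + 3668.5*33.4
T = 147685/3846.9 ≈ 38.39 °C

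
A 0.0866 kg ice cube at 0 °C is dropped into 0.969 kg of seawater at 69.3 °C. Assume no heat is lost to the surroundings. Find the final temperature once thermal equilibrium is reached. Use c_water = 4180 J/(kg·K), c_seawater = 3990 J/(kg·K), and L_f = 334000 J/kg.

T_f ≈ 56.5 °C

Energy conservation, ΣQ = 0:
latent heat to melt: 0.0866·334000 = 28924
  warm the meltwater: 361.99 T
  seawater cools: 0.969·3990·(T − 69.3) = 3866.3(T − 69.3)
4228.3 T = 267935 − 28924 = 239011
T ≈ 56.53 °C (positive, so assuming full melt was valid).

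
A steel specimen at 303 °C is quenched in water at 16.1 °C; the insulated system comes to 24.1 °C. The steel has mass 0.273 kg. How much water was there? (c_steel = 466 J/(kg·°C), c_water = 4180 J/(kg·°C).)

m ≈ 1.06 kg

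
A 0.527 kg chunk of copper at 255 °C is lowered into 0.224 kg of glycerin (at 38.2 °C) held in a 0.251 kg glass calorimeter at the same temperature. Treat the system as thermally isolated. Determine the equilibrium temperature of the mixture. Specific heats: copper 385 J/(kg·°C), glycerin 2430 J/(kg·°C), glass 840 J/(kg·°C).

Let T be the final temperature. ΣQ_i = 0:
0.527*385*(T − 255) + 0.224*2430*(T − 38.2) + 0.251*840*(T − 38.2) = 0
202.9(T − 255) + 544.32(T − 38.2) + 210.84(T − 38.2) = 0
(202.9 + 544.32 + 210.84) T = 202.9*255 + 544.32*38.2 + 210.84*38.2
T ≈ 84.11 °C

T_f ≈ 84.1 °C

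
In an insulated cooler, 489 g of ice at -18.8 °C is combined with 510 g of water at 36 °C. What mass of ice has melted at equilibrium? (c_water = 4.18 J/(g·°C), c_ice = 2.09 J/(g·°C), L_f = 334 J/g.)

Water can give up m c ΔT = 510·4.18·36 = 76745 J before reaching 0 °C.
Of that, 489·2.09·18.8 = 19214 J goes to bring the ice to 0 °C, leaving 57531 J.
Melting all 489 g of ice would need 489·334 = 163326 J.
That's not enough to melt it all — equilibrium is at 0 °C with ice remaining.
m_melted·334 = 57531  ⇒  m_melted ≈ 172.2 g.

m_melted ≈ 172 g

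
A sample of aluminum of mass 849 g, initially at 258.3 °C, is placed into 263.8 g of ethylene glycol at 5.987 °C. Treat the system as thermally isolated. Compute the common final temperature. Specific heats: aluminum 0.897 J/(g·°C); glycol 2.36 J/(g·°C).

Net heat exchanged in the isolated system is zero:
849·0.897·(T − 258.3) + 263.8·2.36·(T − 5.987) = 0
761.55(T − 258.3) + 622.57(T − 5.987) = 0
(761.55 + 622.57) T = 761.55·258.3 + 622.57·5.987
T ≈ 144.81 °C

T_f ≈ 144.8 °C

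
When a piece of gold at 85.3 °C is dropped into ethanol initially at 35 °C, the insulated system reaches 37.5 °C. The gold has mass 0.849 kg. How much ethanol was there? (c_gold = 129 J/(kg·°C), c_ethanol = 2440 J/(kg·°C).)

Net heat exchanged in the isolated system is zero:
0.849·129·(37.5 − 85.3) + m·2440·(37.5 − 35) = 0
6100 m = 5235.1
m = 5235.1/6100 ≈ 0.8582 kg

m ≈ 0.858 kg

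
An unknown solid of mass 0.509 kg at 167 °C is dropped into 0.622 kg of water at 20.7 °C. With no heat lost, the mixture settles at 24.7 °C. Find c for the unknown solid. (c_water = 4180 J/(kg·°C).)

m_s c (T_s − T_f) = m_water c_water (T_f − T_0):
0.509×c×(167 − 24.7) = 0.622×4180×(24.7 − 20.7)
72.43 c = 10400  ⇒  c ≈ 143.6 J/(kg·°C)

c ≈ 144 J/(kg·°C)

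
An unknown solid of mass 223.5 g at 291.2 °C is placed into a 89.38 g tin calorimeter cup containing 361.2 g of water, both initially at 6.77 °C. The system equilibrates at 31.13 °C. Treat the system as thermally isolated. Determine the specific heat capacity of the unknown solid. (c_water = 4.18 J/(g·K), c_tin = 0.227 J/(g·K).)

Conservation of energy gives ΣQ = 0:
223.5×c×(31.13 − 291.2) + 361.2×4.18×(31.13 − 6.77) + 89.38×0.227×(31.13 − 6.77) = 0
-58126 c = -37273
c = -37273/-58126 ≈ 0.6413 J/(g·K)

c ≈ 0.641 J/(g·K)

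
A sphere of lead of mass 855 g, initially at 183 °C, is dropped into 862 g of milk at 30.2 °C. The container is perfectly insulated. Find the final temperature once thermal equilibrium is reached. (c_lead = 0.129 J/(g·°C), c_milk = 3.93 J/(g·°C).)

Let T be the final temperature. ΣQ_i = 0:
855×0.129×(T − 183) + 862×3.93×(T − 30.2) = 0
110.3(T − 183) + 3387.7(T − 30.2) = 0
(110.3 + 3387.7) T = 110.3×183 + 3387.7×30.2
T = 122491 / 3498 = 35 °C

T_f ≈ 35.0 °C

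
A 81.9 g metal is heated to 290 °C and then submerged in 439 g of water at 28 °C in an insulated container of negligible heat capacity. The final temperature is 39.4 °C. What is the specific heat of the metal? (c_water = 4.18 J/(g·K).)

Heat gained plus heat lost sum to zero:
81.9·c·(39.4 − 290) + 439·4.18·(39.4 − 28) = 0
-20524 c = -20919
c = -20919/-20524 ≈ 1.019 J/(g·K)

c ≈ 1.02 J/(g·K)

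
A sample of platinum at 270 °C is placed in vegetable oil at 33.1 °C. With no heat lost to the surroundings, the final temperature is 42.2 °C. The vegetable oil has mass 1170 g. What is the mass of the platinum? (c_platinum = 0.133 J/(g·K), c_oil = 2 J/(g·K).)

Heat lost by the platinum = heat gained by the oil:
m·0.133·(270 − 42.2) = 1170·2·(42.2 − 33.1)
30.3 m = 21294  ⇒  m ≈ 702.8 g

m ≈ 703 g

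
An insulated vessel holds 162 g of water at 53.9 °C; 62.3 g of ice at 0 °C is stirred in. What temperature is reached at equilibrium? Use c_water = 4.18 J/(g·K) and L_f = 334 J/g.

T_f ≈ 16.7 °C

Sum of m c ΔT and latent-heat terms is zero:
melt ice: 62.3×334 = 20808; warm the meltwater: 260.41 T; water cools: 162×4.18×(T − 53.9) = 677.16(T − 53.9)
937.57 T = 36499 − 20808 = 15691
T ≈ 16.74 °C (positive, so assuming full melt was valid).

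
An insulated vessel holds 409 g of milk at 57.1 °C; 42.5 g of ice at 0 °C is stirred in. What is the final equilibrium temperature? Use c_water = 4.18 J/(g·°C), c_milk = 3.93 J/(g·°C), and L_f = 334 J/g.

T_f ≈ 43.5 °C

Heat gained plus heat lost sum to zero:
fusion: m_ice L_f = 42.5·334 = 14195; meltwater 0→T: 42.5·4.18·T = 177.65 T; milk cools: 409·3.93·(T − 57.1) = 1607.4(T − 57.1)
1785 T = 91781 − 14195 = 77586
T ≈ 43.46 °C — above 0 °C, consistent with complete melting.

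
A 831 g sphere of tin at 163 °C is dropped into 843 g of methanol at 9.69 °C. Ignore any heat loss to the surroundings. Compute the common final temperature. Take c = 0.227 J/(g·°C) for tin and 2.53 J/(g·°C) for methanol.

T_f ≈ 22.1 °C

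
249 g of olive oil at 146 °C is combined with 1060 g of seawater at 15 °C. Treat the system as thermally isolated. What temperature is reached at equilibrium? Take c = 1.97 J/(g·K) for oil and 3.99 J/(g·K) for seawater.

T_f ≈ 28.6 °C

Set heat shed by the hot body equal to heat absorbed by the cold body:
249×1.97×(146 − T) = 1060×3.99×(T − 15)
490.53(146 − T) = 4229.4(T − 15)
4719.9 T = 135058  ⇒  T ≈ 28.61 °C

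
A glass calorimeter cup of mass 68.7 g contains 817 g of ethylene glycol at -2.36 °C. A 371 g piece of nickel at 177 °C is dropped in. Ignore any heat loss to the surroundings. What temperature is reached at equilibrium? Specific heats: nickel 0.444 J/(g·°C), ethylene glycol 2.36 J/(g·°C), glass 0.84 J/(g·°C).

Let T be the final temperature. ΣQ_i = 0:
371*0.444*(T − 177) + 817*2.36*(T − (-2.36)) + 68.7*0.84*(T − (-2.36)) = 0
(164.72 + 1928.1 + 57.71) T = 164.72*177 + 1928.1*(-2.36) + 57.71*(-2.36)
T = 24470/2150.6 ≈ 11.38 °C

T_f ≈ 11.4 °C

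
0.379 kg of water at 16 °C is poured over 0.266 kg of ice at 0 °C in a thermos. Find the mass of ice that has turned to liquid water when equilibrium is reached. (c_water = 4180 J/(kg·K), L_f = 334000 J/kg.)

m_melted ≈ 0.0759 kg

Heat available from the water dropping to 0 °C: 0.379×4180×16 = 25348 J.
To melt every bit of ice: 0.266×334000 = 88844 J.
That's not enough to melt it all — equilibrium is at 0 °C with ice remaining.
m_melt = 25348 / L_f = 0.07589 kg.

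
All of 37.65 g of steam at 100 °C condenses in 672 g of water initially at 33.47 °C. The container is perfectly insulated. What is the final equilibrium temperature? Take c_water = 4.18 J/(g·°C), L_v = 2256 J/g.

Taking heat into each body as positive, Σ m c ΔT = 0:
latent heat released on condensation: 37.65·2256 = 84938
  condensed water 100 °C→T: 157.38(T − 100)
  water warms: 672·4.18·(T − 33.47) = 2809(T − 33.47)
2966.3 T = 84938 + 15738 + 94016 = 194692
T ≈ 65.63 °C — below 100 °C, confirming all the steam condensed.

T_f ≈ 65.6 °C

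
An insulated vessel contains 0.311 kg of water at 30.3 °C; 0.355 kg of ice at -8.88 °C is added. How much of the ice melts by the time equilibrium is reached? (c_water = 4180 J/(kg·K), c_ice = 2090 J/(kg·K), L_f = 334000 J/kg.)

m_melted ≈ 0.0982 kg

Cooling the water to 0 °C releases 0.311×4180×30.3 = 39389 J.
Warming the ice to 0 °C takes 0.355×2090×8.88 = 6588.5 J, leaving 32801 J for melting.
Fully melting the ice requires m_ice L_f = 0.355×334000 = 118570 J.
That's not enough to melt it all — equilibrium is at 0 °C with ice remaining.
Mass melted = 32801/334000 ≈ 0.09821 kg.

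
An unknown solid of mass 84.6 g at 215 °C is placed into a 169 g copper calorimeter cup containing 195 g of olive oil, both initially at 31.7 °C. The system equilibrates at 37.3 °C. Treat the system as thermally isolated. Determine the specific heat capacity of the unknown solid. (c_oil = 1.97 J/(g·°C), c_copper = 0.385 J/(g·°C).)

Taking heat into each body as positive, Σ m c ΔT = 0:
84.6·c·(37.3 − 215) + 195·1.97·(37.3 − 31.7) + 169·0.385·(37.3 − 31.7) = 0
-15033 c = -2515.6
c = -2515.6/-15033 ≈ 0.1673 J/(g·°C)

c ≈ 0.167 J/(g·°C)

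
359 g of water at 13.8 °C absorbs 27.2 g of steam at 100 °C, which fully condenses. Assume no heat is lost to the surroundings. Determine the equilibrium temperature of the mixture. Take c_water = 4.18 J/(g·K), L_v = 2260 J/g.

Let T be the final temperature. ΣQ_i = 0:
condense steam: −27.2×2260 = −61472
  condensed water 100 °C→T: 113.7(T − 100)
  original water: 1500.6(T − 13.8)
1614.3 T = 61472 + 11370 + 20709 = 93550
T ≈ 57.95 °C, under the boiling point, so the assumption holds.

T_f ≈ 58.0 °C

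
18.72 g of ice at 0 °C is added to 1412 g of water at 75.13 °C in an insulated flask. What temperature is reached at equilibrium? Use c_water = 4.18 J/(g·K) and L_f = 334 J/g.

Sum of m c ΔT and latent-heat terms is zero:
latent heat to melt: 18.72×334 = 6252.5; warm the meltwater: 78.25 T; water cools: 1412×4.18×(T − 75.13) = 5902.2(T − 75.13)
5980.4 T = 443429 − 6252.5 = 437177
T ≈ 73.10 °C. Since T > 0 °C, the all-ice-melts assumption holds.

T_f ≈ 73.1 °C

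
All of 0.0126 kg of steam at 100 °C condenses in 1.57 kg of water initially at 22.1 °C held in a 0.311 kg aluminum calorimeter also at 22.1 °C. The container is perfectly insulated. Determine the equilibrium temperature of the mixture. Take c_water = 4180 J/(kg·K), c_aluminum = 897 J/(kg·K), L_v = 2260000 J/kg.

T_f ≈ 26.8 °C

Heat gained plus heat lost sum to zero:
condense steam: −0.0126·2260000 = −28476; condensate cools 100→T: 0.0126·4180·(T − 100) = 52.67(T − 100); original water: 6562.6(T − 22.1); cup: 278.97(T − 22.1)
6894.2 T = 28476 + 5266.8 + 151199 = 184941
T ≈ 26.83 °C — below 100 °C, confirming all the steam condensed.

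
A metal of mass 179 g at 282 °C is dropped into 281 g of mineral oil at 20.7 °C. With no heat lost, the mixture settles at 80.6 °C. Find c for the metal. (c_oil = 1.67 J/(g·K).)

Let T be the final temperature. ΣQ_i = 0:
179×c×(80.6 − 282) + 281×1.67×(80.6 − 20.7) = 0
-36051 c = -28109
c = -28109/-36051 ≈ 0.7797 J/(g·K)

c ≈ 0.78 J/(g·K)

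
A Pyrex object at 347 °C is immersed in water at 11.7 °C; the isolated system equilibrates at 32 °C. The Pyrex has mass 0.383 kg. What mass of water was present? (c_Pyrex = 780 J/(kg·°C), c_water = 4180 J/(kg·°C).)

m ≈ 1.11 kg

|Q_Pyrex| = |Q_water|:
0.383×780×(347 − 32) = m×4180×(32 − 11.7)
84854 m = 94103  ⇒  m ≈ 1.109 kg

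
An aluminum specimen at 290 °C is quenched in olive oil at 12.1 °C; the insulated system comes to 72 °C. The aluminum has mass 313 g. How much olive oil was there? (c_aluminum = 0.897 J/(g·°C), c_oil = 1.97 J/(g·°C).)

|Q_aluminum| = |Q_oil|:
313×0.897×(290 − 72) = m×1.97×(72 − 12.1)
118 m = 61206  ⇒  m ≈ 518.7 g

m ≈ 519 g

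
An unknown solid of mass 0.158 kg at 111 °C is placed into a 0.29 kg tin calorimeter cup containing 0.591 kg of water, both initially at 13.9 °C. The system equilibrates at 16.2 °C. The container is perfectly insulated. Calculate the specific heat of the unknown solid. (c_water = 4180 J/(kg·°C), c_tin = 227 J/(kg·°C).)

c ≈ 389 J/(kg·°C)

Setting the total heat transfer to zero:
0.158×c×(16.2 − 111) + 0.591×4180×(16.2 − 13.9) + 0.29×227×(16.2 − 13.9) = 0
-14.98 c = -5833.3
c = -5833.3/-14.98 ≈ 389.4 J/(kg·°C)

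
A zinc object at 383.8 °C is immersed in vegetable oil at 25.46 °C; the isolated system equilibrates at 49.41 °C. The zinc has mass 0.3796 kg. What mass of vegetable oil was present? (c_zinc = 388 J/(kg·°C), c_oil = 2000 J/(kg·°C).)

Conservation of energy gives ΣQ = 0:
0.3796·388·(49.41 − 383.8) + m·2000·(49.41 − 25.46) = 0
47900 m = 49251
m = 49251/47900 ≈ 1.028 kg

m ≈ 1.03 kg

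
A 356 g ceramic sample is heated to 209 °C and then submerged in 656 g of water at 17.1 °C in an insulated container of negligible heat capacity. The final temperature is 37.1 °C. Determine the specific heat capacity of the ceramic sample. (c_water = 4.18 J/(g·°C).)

Heat lost by the ceramic sample = heat gained by the water:
356×c×(209 − 37.1) = 656×4.18×(37.1 − 17.1)
61196 c = 54842  ⇒  c ≈ 0.8962 J/(g·°C)

c ≈ 0.896 J/(g·°C)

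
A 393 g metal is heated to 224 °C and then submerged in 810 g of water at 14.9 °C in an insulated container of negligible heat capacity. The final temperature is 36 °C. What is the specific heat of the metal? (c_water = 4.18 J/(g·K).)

c ≈ 0.967 J/(g·K)

m_s c (T_s − T_f) = m_water c_water (T_f − T_0):
393×c×(224 − 36) = 810×4.18×(36 − 14.9)
73884 c = 71440  ⇒  c ≈ 0.9669 J/(g·K)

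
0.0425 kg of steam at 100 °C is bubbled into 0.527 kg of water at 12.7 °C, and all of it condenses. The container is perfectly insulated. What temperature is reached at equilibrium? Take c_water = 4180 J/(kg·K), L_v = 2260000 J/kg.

Energy conservation, ΣQ = 0:
latent heat released on condensation: 0.0425·2260000 = 96050
  condensate cools 100→T: 0.0425·4180·(T − 100) = 177.65(T − 100)
  water warms: 0.527·4180·(T − 12.7) = 2202.9(T − 12.7)
2380.5 T = 96050 + 17765 + 27976 = 141791
T ≈ 59.56 °C (< 100 °C, so full condensation is consistent).

T_f ≈ 59.6 °C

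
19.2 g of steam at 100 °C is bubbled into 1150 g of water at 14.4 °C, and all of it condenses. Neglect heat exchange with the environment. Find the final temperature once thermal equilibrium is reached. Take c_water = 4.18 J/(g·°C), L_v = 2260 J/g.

Taking heat into each body as positive, Σ m c ΔT = 0:
condense steam: −19.2·2260 = −43392
  condensate cools 100→T: 19.2·4.18·(T − 100) = 80.26(T − 100)
  original water: 4807(T − 14.4)
4887.3 T = 43392 + 8025.6 + 69221 = 120638
T ≈ 24.68 °C (< 100 °C, so full condensation is consistent).

T_f ≈ 24.7 °C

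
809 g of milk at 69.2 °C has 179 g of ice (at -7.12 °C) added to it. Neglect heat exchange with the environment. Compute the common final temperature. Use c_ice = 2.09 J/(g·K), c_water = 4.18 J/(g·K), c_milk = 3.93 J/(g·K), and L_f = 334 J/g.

T_f ≈ 40.1 °C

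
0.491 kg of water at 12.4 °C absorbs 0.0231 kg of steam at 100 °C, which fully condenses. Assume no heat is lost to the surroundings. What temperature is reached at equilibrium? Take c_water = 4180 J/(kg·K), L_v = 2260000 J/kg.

Let T be the final temperature. ΣQ_i = 0:
condense steam: −0.0231·2260000 = −52206
  condensed water 100 °C→T: 96.56(T − 100)
  original water: 2052.4(T − 12.4)
2148.9 T = 52206 + 9655.8 + 25450 = 87311
T ≈ 40.63 °C — below 100 °C, confirming all the steam condensed.

T_f ≈ 40.6 °C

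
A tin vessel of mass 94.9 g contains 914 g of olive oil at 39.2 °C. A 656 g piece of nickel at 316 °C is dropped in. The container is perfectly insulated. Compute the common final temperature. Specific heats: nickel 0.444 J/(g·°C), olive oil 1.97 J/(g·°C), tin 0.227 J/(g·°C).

Heat gained plus heat lost sum to zero:
656*0.444*(T − 316) + 914*1.97*(T − 39.2) + 94.9*0.227*(T − 39.2) = 0
2113.4 T = 163467
T = 163467/2113.4 ≈ 77.35 °C

T_f ≈ 77.3 °C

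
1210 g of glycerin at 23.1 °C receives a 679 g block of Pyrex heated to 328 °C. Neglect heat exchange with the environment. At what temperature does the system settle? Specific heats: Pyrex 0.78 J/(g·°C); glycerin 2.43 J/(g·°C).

T_f ≈ 69.6 °C

|Q_Pyrex| = |Q_glycerin|:
679·0.78·(328 − T) = 1210·2.43·(T − 23.1)
529.62(328 − T) = 2940.3(T − 23.1)
3469.9 T = 241636  ⇒  T ≈ 69.64 °C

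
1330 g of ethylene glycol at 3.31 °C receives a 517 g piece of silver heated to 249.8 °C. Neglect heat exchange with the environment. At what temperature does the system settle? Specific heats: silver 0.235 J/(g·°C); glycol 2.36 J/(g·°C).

|Q_silver| = |Q_glycol|:
517×0.235×(249.8 − T) = 1330×2.36×(T − 3.31)
121.49(249.8 − T) = 3138.8(T − 3.31)
3260.3 T = 40739  ⇒  T ≈ 12.50 °C

T_f ≈ 12.5 °C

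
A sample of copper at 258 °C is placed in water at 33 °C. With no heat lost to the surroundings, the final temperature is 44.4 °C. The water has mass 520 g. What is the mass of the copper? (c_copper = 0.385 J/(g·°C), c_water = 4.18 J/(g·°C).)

|Q_copper| = |Q_water|:
m×0.385×(258 − 44.4) = 520×4.18×(44.4 − 33)
82.24 m = 24779  ⇒  m ≈ 301.3 g

m ≈ 301 g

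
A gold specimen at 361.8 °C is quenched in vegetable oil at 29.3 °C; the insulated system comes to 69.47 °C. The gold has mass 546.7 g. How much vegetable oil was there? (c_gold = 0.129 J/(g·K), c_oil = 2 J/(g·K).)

|Q_gold| = |Q_oil|:
546.7·0.129·(361.8 − 69.47) = m·2·(69.47 − 29.3)
80.34 m = 20616  ⇒  m ≈ 256.6 g

m ≈ 257 g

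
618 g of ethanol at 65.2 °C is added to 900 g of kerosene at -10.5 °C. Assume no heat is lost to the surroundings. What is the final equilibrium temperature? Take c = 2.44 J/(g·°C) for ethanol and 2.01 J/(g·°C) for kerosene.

T_f ≈ 23.9 °C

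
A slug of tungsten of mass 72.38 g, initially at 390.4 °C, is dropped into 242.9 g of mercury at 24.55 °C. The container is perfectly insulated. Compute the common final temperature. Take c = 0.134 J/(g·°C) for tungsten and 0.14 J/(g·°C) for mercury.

With ΣQ=0 the equilibrium temperature is the m·c-weighted mean:
T_f = (9.699×390.4 + 34.01×24.55) / (9.699 + 34.01)
    = 4621.3 / 43.7 ≈ 105.74 °C

T_f ≈ 105.7 °C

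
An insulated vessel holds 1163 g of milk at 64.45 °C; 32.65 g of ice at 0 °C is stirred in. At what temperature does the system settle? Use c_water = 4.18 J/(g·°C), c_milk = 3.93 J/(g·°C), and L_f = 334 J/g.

T_f ≈ 60.3 °C

Energy balance with sensible and latent terms:
latent heat to melt: 32.65·334 = 10905; warm the meltwater: 136.48 T; milk cools: 1163·3.93·(T − 64.45) = 4570.6(T − 64.45)
4707.1 T = 294575 − 10905 = 283669
T ≈ 60.26 °C (positive, so assuming full melt was valid).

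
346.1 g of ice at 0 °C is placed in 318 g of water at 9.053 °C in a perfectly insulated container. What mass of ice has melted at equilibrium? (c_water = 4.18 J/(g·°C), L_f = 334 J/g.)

m_melted ≈ 36 g

Cooling the water to 0 °C releases 318×4.18×9.053 = 12034 J.
To melt every bit of ice: 346.1×334 = 115597 J.
Since 12034 < 115597 J, not all the ice melts; equilibrium is at 0 °C.
m_melted×334 = 12034  ⇒  m_melted ≈ 36.03 g.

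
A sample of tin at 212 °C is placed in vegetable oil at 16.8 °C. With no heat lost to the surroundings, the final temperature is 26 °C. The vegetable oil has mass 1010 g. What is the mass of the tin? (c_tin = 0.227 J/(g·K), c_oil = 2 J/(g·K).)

m ≈ 440 g

Heat gained plus heat lost sum to zero:
m·0.227·(26 − 212) + 1010·2·(26 − 16.8) = 0
-42.22 m = -18584
m = -18584/-42.22 ≈ 440.1 g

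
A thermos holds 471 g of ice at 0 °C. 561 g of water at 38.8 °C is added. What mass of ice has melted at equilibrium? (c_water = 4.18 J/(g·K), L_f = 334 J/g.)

Cooling the water to 0 °C releases 561×4.18×38.8 = 90985 J.
To melt every bit of ice: 471×334 = 157314 J.
Since 90985 < 157314 J, not all the ice melts; equilibrium is at 0 °C.
m_melted×334 = 90985  ⇒  m_melted ≈ 272.4 g.

m_melted ≈ 272 g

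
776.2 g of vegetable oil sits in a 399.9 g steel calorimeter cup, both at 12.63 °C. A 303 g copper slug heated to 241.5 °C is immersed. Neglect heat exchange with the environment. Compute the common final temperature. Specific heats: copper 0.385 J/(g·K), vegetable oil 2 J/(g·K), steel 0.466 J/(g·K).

With ΣQ=0 the equilibrium temperature is the m·c-weighted mean:
T_f = (116.66*241.5 + 1552.4*12.63 + 186.35*12.63) / (116.66 + 1552.4 + 186.35)
    = 50133 / 1855.4 ≈ 27.02 °C

T_f ≈ 27.0 °C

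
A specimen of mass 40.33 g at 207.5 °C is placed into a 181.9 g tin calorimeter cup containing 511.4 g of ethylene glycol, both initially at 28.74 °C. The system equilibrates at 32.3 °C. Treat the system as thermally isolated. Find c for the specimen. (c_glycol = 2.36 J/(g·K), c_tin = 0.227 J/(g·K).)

c ≈ 0.629 J/(g·K)

Energy conservation, ΣQ = 0:
40.33×c×(32.3 − 207.5) + 511.4×2.36×(32.3 − 28.74) + 181.9×0.227×(32.3 − 28.74) = 0
-7065.8 c = -4443.6
c = -4443.6/-7065.8 ≈ 0.6289 J/(g·K)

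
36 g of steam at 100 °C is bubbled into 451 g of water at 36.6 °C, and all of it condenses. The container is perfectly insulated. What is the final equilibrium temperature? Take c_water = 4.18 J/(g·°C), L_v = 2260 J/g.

T_f ≈ 81.3 °C

Let T be the final temperature. ΣQ_i = 0:
steam→water at 100 °C releases m L_v = 36×2260 = 81360; condensate cools 100→T: 36×4.18×(T − 100) = 150.48(T − 100); original water: 1885.2(T − 36.6)
2035.7 T = 81360 + 15048 + 68998 = 165406
T ≈ 81.25 °C — below 100 °C, confirming all the steam condensed.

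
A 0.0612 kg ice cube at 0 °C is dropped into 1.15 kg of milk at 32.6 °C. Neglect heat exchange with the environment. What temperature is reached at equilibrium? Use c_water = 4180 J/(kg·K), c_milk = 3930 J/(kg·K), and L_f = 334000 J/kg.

T_f ≈ 26.6 °C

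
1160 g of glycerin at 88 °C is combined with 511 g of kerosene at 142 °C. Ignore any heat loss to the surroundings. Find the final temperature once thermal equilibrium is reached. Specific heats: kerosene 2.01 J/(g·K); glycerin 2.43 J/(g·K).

Setting the total heat transfer to zero:
511×2.01×(T − 142) + 1160×2.43×(T − 88) = 0
1027.1(T − 142) + 2818.8(T − 88) = 0
3845.9 T = 393904
T ≈ 102.42 °C

T_f ≈ 102.4 °C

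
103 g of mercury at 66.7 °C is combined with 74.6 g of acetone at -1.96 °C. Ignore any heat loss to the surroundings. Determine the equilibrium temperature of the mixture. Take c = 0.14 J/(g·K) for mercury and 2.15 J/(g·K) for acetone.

Taking heat into each body as positive, Σ m c ΔT = 0:
103·0.14·(T − 66.7) + 74.6·2.15·(T − (-1.96)) = 0
(14.42 + 160.39) T = 14.42·66.7 + 160.39·(-1.96)
T ≈ 3.70 °C

T_f ≈ 3.7 °C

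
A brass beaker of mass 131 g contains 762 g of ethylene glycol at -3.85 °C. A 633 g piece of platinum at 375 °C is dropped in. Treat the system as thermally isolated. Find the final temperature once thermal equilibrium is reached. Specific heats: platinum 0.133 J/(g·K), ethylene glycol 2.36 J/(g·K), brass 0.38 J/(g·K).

With ΣQ=0 the equilibrium temperature is the m·c-weighted mean:
T_f = (84.19×375 + 1798.3×(-3.85) + 49.78×(-3.85)) / (84.19 + 1798.3 + 49.78)
    = 24456 / 1932.3 ≈ 12.66 °C

T_f ≈ 12.7 °C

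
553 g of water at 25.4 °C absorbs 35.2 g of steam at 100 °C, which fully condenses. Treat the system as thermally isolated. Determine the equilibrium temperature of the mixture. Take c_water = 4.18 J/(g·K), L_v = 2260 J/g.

T_f ≈ 62.2 °C

Let T be the final temperature. ΣQ_i = 0:
latent heat released on condensation: 35.2·2260 = 79552; condensate cools 100→T: 35.2·4.18·(T − 100) = 147.14(T − 100); water warms: 553·4.18·(T − 25.4) = 2311.5(T − 25.4)
2458.7 T = 79552 + 14714 + 58713 = 152979
T ≈ 62.22 °C, under the boiling point, so the assumption holds.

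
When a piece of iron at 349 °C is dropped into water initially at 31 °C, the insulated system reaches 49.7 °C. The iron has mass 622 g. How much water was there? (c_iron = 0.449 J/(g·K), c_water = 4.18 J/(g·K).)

m ≈ 1070 g

|Q_iron| = |Q_water|:
622×0.449×(349 − 49.7) = m×4.18×(49.7 − 31)
78.17 m = 83588  ⇒  m ≈ 1069 g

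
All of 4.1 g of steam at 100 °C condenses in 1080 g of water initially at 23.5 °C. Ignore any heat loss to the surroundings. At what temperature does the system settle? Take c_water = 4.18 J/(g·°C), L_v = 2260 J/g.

Heat gained plus heat lost sum to zero:
steam→water at 100 °C releases m L_v = 4.1·2260 = 9266
  condensate cools 100→T: 4.1·4.18·(T − 100) = 17.14(T − 100)
  water warms: 1080·4.18·(T − 23.5) = 4514.4(T − 23.5)
4531.5 T = 9266 + 1713.8 + 106088 = 117068
T ≈ 25.83 °C — below 100 °C, confirming all the steam condensed.

T_f ≈ 25.8 °C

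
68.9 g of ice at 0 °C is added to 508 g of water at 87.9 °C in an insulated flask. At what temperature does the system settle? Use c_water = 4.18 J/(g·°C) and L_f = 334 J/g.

T_f ≈ 67.9 °C

Heat gained plus heat lost sum to zero:
fusion: m_ice L_f = 68.9·334 = 23013
  warm the meltwater: 288 T
  water: 2123.4(T − 87.9)
2411.4 T = 186650 − 23013 = 163638
T ≈ 67.86 °C. Since T > 0 °C, the all-ice-melts assumption holds.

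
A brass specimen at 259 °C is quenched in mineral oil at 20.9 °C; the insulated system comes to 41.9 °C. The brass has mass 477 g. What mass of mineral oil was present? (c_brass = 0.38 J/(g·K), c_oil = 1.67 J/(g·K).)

m ≈ 1120 g

|Q_brass| = |Q_oil|:
477·0.38·(259 − 41.9) = m·1.67·(41.9 − 20.9)
35.07 m = 39352  ⇒  m ≈ 1122 g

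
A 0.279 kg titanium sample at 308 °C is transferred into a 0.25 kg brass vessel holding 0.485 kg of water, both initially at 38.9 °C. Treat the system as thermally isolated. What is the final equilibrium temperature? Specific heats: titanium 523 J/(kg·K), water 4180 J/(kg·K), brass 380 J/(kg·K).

Energy conservation, ΣQ = 0:
0.279×523×(T − 308) + 0.485×4180×(T − 38.9) + 0.25×380×(T − 38.9) = 0
145.92(T − 308) + 2027.3(T − 38.9) + 95(T − 38.9) = 0
(145.92 + 2027.3 + 95) T = 145.92×308 + 2027.3×38.9 + 95×38.9
T = 127500 / 2268.2 = 56.2 °C

T_f ≈ 56.2 °C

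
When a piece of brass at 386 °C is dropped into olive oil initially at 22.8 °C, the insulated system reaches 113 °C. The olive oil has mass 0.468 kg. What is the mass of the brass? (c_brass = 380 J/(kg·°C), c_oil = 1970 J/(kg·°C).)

m ≈ 0.802 kg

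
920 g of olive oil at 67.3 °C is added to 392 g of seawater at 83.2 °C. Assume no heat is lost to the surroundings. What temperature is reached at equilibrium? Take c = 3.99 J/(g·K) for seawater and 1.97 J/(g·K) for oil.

T_f ≈ 74.7 °C

T_f is the heat-capacity-weighted average of the initial temperatures:
T_f = (1564.1×83.2 + 1812.4×67.3) / (1564.1 + 1812.4)
    = 252106 / 3376.5 ≈ 74.67 °C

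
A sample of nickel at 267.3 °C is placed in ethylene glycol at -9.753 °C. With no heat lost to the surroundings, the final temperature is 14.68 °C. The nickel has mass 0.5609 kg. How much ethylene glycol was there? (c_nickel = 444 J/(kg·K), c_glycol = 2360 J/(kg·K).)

m ≈ 1.09 kg

Heat gained plus heat lost sum to zero:
0.5609×444×(14.68 − 267.3) + m×2360×(14.68 − (-9.753)) = 0
57662 m = 62912
m = 62912/57662 ≈ 1.091 kg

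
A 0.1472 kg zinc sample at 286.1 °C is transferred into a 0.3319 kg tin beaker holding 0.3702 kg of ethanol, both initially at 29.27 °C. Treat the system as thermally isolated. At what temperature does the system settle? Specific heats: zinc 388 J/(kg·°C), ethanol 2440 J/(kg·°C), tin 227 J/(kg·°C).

T_f ≈ 43.4 °C

Taking heat into each body as positive, Σ m c ΔT = 0:
0.1472×388×(T − 286.1) + 0.3702×2440×(T − 29.27) + 0.3319×227×(T − 29.27) = 0
(57.11 + 903.29 + 75.34) T = 57.11×286.1 + 903.29×29.27 + 75.34×29.27
T = 44985/1035.7 ≈ 43.43 °C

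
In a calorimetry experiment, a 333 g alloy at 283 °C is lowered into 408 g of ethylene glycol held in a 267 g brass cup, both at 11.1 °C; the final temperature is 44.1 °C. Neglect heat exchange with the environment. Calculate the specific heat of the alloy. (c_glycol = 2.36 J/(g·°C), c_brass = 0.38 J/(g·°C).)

Heat gained plus heat lost sum to zero:
333·c·(44.1 − 283) + 408·2.36·(44.1 − 11.1) + 267·0.38·(44.1 − 11.1) = 0
-79554 c = -35123
c = -35123/-79554 ≈ 0.4415 J/(g·°C)

c ≈ 0.442 J/(g·°C)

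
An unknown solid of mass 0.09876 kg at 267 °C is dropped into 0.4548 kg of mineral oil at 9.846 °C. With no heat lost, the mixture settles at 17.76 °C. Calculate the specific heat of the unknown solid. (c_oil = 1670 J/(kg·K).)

c ≈ 244 J/(kg·K)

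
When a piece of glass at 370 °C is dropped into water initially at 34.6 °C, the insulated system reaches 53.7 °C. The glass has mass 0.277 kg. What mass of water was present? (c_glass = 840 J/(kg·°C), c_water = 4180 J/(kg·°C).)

m ≈ 0.922 kg

Heat gained plus heat lost sum to zero:
0.277·840·(53.7 − 370) + m·4180·(53.7 − 34.6) = 0
79838 m = 73597
m = 73597/79838 ≈ 0.9218 kg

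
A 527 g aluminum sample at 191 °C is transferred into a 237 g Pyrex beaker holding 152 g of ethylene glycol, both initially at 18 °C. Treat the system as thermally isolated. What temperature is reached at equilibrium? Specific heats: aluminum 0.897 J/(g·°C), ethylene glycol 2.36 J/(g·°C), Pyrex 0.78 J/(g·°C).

T_f ≈ 98.5 °C

With ΣQ=0 the equilibrium temperature is the m·c-weighted mean:
T_f = (472.72·191 + 358.72·18 + 184.86·18) / (472.72 + 358.72 + 184.86)
    = 100074 / 1016.3 ≈ 98.47 °C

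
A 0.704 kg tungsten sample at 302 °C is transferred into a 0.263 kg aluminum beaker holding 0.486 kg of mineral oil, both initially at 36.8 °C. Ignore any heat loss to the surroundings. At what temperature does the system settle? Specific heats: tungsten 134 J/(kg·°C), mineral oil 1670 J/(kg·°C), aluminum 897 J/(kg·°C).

T_f ≈ 58.7 °C

Taking heat into each body as positive, Σ m c ΔT = 0:
0.704×134×(T − 302) + 0.486×1670×(T − 36.8) + 0.263×897×(T − 36.8) = 0
94.34(T − 302) + 811.62(T − 36.8) + 235.91(T − 36.8) = 0
1141.9 T = 67039
T = 67039/1141.9 ≈ 58.71 °C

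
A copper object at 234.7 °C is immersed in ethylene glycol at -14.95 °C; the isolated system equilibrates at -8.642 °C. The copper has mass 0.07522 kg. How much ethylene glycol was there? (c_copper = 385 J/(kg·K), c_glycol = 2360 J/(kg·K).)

m ≈ 0.473 kg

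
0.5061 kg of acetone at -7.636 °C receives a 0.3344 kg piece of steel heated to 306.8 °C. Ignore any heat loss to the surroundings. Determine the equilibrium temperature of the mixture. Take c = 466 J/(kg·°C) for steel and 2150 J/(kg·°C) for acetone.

T_f ≈ 31.8 °C

Heat lost by the steel equals heat gained by the acetone:
0.3344×466×(306.8 − T) = 0.5061×2150×(T − (-7.636))
155.83(306.8 − T) = 1088.1(T − (-7.636))
1243.9 T = 39500  ⇒  T ≈ 31.75 °C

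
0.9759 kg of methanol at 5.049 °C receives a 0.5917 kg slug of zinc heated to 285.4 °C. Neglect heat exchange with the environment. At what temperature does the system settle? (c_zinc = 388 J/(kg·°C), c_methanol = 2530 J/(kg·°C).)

Energy conservation, ΣQ = 0:
0.5917*388*(T − 285.4) + 0.9759*2530*(T − 5.049) = 0
(229.58 + 2469) T = 229.58*285.4 + 2469*5.049
T ≈ 28.90 °C

T_f ≈ 28.9 °C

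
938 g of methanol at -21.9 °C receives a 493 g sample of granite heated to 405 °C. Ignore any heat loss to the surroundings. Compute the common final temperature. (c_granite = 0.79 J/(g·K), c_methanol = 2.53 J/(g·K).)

T_f ≈ 38.3 °C

Net heat exchanged in the isolated system is zero:
493×0.79×(T − 405) + 938×2.53×(T − (-21.9)) = 0
2762.6 T = 105764
T = 105764 / 2762.6 = 38.3 °C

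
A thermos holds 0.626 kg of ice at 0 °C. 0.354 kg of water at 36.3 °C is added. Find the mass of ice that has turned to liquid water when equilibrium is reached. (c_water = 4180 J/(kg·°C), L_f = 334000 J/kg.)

m_melted ≈ 0.161 kg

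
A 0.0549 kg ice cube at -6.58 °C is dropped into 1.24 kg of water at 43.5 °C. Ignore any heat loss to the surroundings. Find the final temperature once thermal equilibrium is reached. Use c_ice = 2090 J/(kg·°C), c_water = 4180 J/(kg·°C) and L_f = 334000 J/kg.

T_f ≈ 38.1 °C

Energy conservation, ΣQ = 0:
ice -6.58→0 °C: 0.0549·2090·6.58 = 755; fusion: m_ice L_f = 0.0549·334000 = 18337; warm the meltwater: 229.48 T; water: 5183.2(T − 43.5)
5412.7 T = 225469 − 19092 = 206378
T ≈ 38.13 °C. Since T > 0 °C, the all-ice-melts assumption holds.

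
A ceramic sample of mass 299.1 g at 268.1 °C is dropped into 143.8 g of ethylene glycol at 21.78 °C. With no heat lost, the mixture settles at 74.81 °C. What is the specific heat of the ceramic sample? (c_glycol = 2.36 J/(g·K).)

c ≈ 0.311 J/(g·K)

m_s c (T_s − T_f) = m_glycol c_glycol (T_f − T_0):
299.1·c·(268.1 − 74.81) = 143.8·2.36·(74.81 − 21.78)
57813 c = 17997  ⇒  c ≈ 0.3113 J/(g·K)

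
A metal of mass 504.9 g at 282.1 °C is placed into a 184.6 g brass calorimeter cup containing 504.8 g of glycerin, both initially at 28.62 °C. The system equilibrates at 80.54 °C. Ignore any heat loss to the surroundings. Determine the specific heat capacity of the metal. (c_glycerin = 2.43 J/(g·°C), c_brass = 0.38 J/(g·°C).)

c ≈ 0.662 J/(g·°C)

Heat gained plus heat lost sum to zero:
504.9·c·(80.54 − 282.1) + 504.8·2.43·(80.54 − 28.62) + 184.6·0.38·(80.54 − 28.62) = 0
-101768 c = -67330
c = -67330/-101768 ≈ 0.6616 J/(g·°C)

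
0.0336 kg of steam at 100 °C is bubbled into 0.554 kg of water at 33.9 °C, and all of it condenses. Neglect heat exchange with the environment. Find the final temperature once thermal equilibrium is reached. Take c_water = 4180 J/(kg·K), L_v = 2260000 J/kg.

Let T be the final temperature. ΣQ_i = 0:
steam→water at 100 °C releases m L_v = 0.0336·2260000 = 75936
  condensed water 100 °C→T: 140.45(T − 100)
  water warms: 0.554·4180·(T − 33.9) = 2315.7(T − 33.9)
2456.2 T = 75936 + 14045 + 78503 = 168484
T ≈ 68.60 °C, under the boiling point, so the assumption holds.

T_f ≈ 68.6 °C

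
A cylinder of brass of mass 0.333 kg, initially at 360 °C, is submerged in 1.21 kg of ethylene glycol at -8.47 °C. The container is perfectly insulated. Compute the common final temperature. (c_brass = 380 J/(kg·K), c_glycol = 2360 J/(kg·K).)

T_f ≈ 7.2 °C

Set heat shed by the hot body equal to heat absorbed by the cold body:
0.333×380×(360 − T) = 1.21×2360×(T − (-8.47))
126.54(360 − T) = 2855.6(T − (-8.47))
2982.1 T = 21367  ⇒  T ≈ 7.17 °C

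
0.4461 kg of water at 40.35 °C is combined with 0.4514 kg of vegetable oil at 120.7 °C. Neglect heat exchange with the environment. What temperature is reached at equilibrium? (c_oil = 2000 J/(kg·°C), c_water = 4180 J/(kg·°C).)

With ΣQ=0 the equilibrium temperature is the m·c-weighted mean:
T_f = (902.8·120.7 + 1864.7·40.35) / (902.8 + 1864.7)
    = 184209 / 2767.5 ≈ 66.56 °C

T_f ≈ 66.6 °C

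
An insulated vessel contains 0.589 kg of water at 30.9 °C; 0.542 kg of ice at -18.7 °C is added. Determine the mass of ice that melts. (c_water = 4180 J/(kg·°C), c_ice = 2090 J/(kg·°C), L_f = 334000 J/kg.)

Water can give up m c ΔT = 0.589·4180·30.9 = 76076 J before reaching 0 °C.
Warming the ice to 0 °C takes 0.542·2090·18.7 = 21183 J, leaving 54893 J for melting.
To melt every bit of ice: 0.542·334000 = 181028 J.
That's not enough to melt it all — equilibrium is at 0 °C with ice remaining.
m_melted·334000 = 54893  ⇒  m_melted ≈ 0.1644 kg.

m_melted ≈ 0.164 kg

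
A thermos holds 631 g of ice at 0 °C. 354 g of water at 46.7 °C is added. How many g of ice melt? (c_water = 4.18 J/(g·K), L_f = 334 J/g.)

m_melted ≈ 207 g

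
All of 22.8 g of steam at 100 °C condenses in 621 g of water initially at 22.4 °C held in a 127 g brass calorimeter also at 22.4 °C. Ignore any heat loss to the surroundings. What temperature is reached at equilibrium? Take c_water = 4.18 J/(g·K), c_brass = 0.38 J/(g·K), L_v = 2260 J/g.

T_f ≈ 43.9 °C

Sum of m c ΔT and latent-heat terms is zero:
latent heat released on condensation: 22.8·2260 = 51528; condensate cools 100→T: 22.8·4.18·(T − 100) = 95.3(T − 100); water warms: 621·4.18·(T − 22.4) = 2595.8(T − 22.4); brass cup: 127·0.38·(T − 22.4) = 48.26(T − 22.4)
2739.3 T = 51528 + 9530.4 + 59226 = 120285
T ≈ 43.91 °C (< 100 °C, so full condensation is consistent).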